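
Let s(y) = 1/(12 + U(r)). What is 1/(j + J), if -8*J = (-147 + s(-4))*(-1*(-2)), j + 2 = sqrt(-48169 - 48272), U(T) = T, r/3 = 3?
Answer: 61278/172250605 - 1764*I*sqrt(96441)/172250605 ≈ 0.00035575 - 0.0031803*I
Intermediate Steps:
r = 9 (r = 3*3 = 9)
j = -2 + I*sqrt(96441) (j = -2 + sqrt(-48169 - 48272) = -2 + sqrt(-96441) = -2 + I*sqrt(96441) ≈ -2.0 + 310.55*I)
s(y) = 1/21 (s(y) = 1/(12 + 9) = 1/21)
J = 1543/42 (J = -(-147 + 1/21)*(-1*(-2))/8 = -(-1543)*2/84 = -1/8*(-6172/21) = 1543/42 ≈ 36.738)
1/(j + J) = 1/((-2 + I*sqrt(96441)) + 1543/42) = 1/(1459/42 + I*sqrt(96441))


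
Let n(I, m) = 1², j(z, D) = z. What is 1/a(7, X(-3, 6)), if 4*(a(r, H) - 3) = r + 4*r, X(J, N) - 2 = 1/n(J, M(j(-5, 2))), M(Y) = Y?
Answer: 4/47 ≈ 0.085106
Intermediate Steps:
n(I, m) = 1
X(J, N) = 3 (X(J, N) = 2 + 1/1 = 2 + 1 = 3)
a(r, H) = 3 + 5*r/4 (a(r, H) = 3 + (r + 4*r)/4 = 3 + (5*r)/4 = 3 + 5*r/4)
1/a(7, X(-3, 6)) = 1/(3 + (5/4)*7) = 1/(3 + 35/4) = 1/(47/4) = 4/47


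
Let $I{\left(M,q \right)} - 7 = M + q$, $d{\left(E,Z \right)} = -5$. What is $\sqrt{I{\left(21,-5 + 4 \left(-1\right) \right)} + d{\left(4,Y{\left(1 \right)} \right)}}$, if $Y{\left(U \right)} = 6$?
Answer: $\sqrt{14} \approx 3.7417$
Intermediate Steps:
$I{\left(M,q \right)} = 7 + M + q$ ($I{\left(M,q \right)} = 7 + \left(M + q\right) = 7 + M + q$)
$\sqrt{I{\left(21,-5 + 4 \left(-1\right) \right)} + d{\left(4,Y{\left(1 \right)} \right)}} = \sqrt{\left(7 + 21 + \left(-5 + 4 \left(-1\right)\right)\right) - 5} = \sqrt{\left(7 + 21 - 9\right) - 5} = \sqrt{19 - 5} = \sqrt{14}$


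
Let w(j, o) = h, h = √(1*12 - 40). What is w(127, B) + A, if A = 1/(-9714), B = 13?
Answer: -1/9714 + 2*I*√7 ≈ -0.00010294 + 5.2915*I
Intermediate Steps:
h = 2*I*√7 (h = √(12 - 40) = √(-28) = 2*I*√7 ≈ 5.2915*I)
w(j, o) = 2*I*√7
A = -1/9714 ≈ -0.00010294
w(127, B) + A = 2*I*√7 - 1/9714 = -1/9714 + 2*I*√7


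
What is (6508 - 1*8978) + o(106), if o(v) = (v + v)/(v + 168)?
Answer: -338284/137 ≈ -2469.2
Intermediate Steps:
o(v) = 2*v/(168 + v) (o(v) = (2*v)/(168 + v) = 2*v/(168 + v))
(6508 - 1*8978) + o(106) = (6508 - 1*8978) + 2*106/(168 + 106) = (6508 - 8978) + 2*106/274 = -2470 + 2*106*(1/274) = -2470 + 106/137 = -338284/137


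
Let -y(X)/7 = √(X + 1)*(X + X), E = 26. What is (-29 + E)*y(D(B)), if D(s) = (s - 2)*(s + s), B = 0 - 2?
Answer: 672*√17 ≈ 2770.7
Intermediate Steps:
B = -2
D(s) = 2*s*(-2 + s) (D(s) = (-2 + s)*(2*s) = 2*s*(-2 + s))
y(X) = -14*X*√(1 + X) (y(X) = -7*√(X + 1)*(X + X) = -7*√(1 + X)*2*X = -14*X*√(1 + X))
(-29 + E)*y(D(B)) = (-29 + 26)*(-14*2*(-2)*(-2 - 2)*√(1 + 2*(-2)*(-2 - 2))) = -(-42)*2*(-2)*(-4)*√(1 + 2*(-2)*(-4)) = -(-42)*16*√(1 + 16) = -(-42)*16*√17 = -(-672)*√17 = 672*√17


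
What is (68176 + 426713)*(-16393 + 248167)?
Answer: 114702403086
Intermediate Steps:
(68176 + 426713)*(-16393 + 248167) = 494889*231774 = 114702403086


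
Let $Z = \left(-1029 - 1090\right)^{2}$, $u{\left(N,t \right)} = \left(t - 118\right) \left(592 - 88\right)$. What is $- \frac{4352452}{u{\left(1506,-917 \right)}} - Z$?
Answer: $- \frac{585560807897}{130410} \approx -4.4902 \cdot 10^{6}$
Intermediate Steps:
$u{\left(N,t \right)} = -59472 + 504 t$ ($u{\left(N,t \right)} = \left(-118 + t\right) 504 = -59472 + 504 t$)
$Z = 4490161$ ($Z = \left(-2119\right)^{2} = 4490161$)
$- \frac{4352452}{u{\left(1506,-917 \right)}} - Z = - \frac{4352452}{-59472 + 504 \left(-917\right)} - 4490161 = - \frac{4352452}{-59472 - 462168} - 4490161 = - \frac{4352452}{-521640} - 4490161 = \left(-4352452\right) \left(- \frac{1}{521640}\right) - 4490161 = \frac{1088113}{130410} - 4490161 = - \frac{585560807897}{130410}$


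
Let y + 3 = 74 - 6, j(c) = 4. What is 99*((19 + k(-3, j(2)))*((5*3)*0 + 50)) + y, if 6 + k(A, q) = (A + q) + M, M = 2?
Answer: 79265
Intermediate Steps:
k(A, q) = -4 + A + q (k(A, q) = -6 + ((A + q) + 2) = -6 + (2 + A + q) = -4 + A + q)
y = 65 (y = -3 + (74 - 6) = -3 + 68 = 65)
99*((19 + k(-3, j(2)))*((5*3)*0 + 50)) + y = 99*((19 + (-4 - 3 + 4))*((5*3)*0 + 50)) + 65 = 99*((19 - 3)*(15*0 + 50)) + 65 = 99*(16*(0 + 50)) + 65 = 99*(16*50) + 65 = 99*800 + 65 = 79200 + 65 = 79265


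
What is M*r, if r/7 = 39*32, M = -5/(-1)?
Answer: 43680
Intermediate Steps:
M = 5 (M = -5*(-1) = 5)
r = 8736 (r = 7*(39*32) = 7*1248 = 8736)
M*r = 5*8736 = 43680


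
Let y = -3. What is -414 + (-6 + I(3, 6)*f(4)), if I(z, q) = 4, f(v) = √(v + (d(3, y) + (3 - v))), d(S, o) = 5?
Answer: -420 + 8*√2 ≈ -408.69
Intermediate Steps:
f(v) = 2*√2 (f(v) = √(v + (5 + (3 - v))) = √(v + (8 - v)) = √8 = 2*√2)
-414 + (-6 + I(3, 6)*f(4)) = -414 + (-6 + 4*(2*√2)) = -414 + (-6 + 8*√2) = -420 + 8*√2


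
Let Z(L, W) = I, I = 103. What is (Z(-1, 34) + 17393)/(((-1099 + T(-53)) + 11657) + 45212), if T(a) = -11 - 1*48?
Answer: 17496/55711 ≈ 0.31405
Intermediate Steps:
Z(L, W) = 103
T(a) = -59 (T(a) = -11 - 48 = -59)
(Z(-1, 34) + 17393)/(((-1099 + T(-53)) + 11657) + 45212) = (103 + 17393)/(((-1099 - 59) + 11657) + 45212) = 17496/((-1158 + 11657) + 45212) = 17496/(10499 + 45212) = 17496/55711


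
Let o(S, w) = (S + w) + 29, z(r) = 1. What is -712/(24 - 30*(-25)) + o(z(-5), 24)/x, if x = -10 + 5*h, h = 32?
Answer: -5417/9675 ≈ -0.55990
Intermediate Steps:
o(S, w) = 29 + S + w
x = 150 (x = -10 + 5*32 = -10 + 160 = 150)
-712/(24 - 30*(-25)) + o(z(-5), 24)/x = -712/(24 - 30*(-25)) + (29 + 1 + 24)/150 = -712/(24 + 750) + 54*(1/150) = -712/774 + 9/25 = -712*1/774 + 9/25 = -356/387 + 9/25 = -5417/9675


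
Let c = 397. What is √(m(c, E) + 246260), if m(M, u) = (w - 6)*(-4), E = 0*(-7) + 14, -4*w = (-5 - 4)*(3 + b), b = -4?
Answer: √246293 ≈ 496.28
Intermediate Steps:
w = -9/4 (w = -(-5 - 4)*(3 - 4)/4 = -(-9)*(-1)/4 = -¼*9 = -9/4 ≈ -2.2500)
E = 14 (E = 0 + 14 = 14)
m(M, u) = 33 (m(M, u) = (-9/4 - 6)*(-4) = -33/4*(-4) = 33)
√(m(c, E) + 246260) = √(33 + 246260) = √246293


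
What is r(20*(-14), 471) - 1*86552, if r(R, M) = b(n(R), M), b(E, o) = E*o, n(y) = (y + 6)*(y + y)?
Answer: 72183688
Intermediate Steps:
n(y) = 2*y*(6 + y) (n(y) = (6 + y)*(2*y) = 2*y*(6 + y))
r(R, M) = 2*M*R*(6 + R) (r(R, M) = (2*R*(6 + R))*M = 2*M*R*(6 + R))
r(20*(-14), 471) - 1*86552 = 2*471*(20*(-14))*(6 + 20*(-14)) - 1*86552 = 2*471*(-280)*(6 - 280) - 86552 = 2*471*(-280)*(-274) - 86552 = 72270240 - 86552 = 72183688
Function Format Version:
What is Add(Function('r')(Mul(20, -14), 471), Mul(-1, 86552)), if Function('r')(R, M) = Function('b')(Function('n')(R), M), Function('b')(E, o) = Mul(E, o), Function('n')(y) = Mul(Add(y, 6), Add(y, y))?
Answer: 72183688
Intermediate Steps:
Function('n')(y) = Mul(2, y, Add(6, y)) (Function('n')(y) = Mul(Add(6, y), Mul(2, y)) = Mul(2, y, Add(6, y)))
Function('r')(R, M) = Mul(2, M, R, Add(6, R)) (Function('r')(R, M) = Mul(Mul(2, R, Add(6, R)), M) = Mul(2, M, R, Add(6, R)))
Add(Function('r')(Mul(20, -14), 471), Mul(-1, 86552)) = Add(Mul(2, 471, Mul(20, -14), Add(6, Mul(20, -14))), Mul(-1, 86552)) = Add(Mul(2, 471, -280, Add(6, -280)), -86552) = Add(Mul(2, 471, -280, -274), -86552) = Add(72270240, -86552) = 72183688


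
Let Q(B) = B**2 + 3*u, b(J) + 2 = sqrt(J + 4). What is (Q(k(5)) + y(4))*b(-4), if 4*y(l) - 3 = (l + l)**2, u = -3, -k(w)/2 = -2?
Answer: -95/2 ≈ -47.500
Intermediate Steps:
k(w) = 4 (k(w) = -2*(-2) = 4)
b(J) = -2 + sqrt(4 + J) (b(J) = -2 + sqrt(J + 4) = -2 + sqrt(4 + J))
y(l) = 3/4 + l**2 (y(l) = 3/4 + (l + l)**2/4 = 3/4 + (2*l)**2/4 = 3/4 + (4*l**2)/4 = 3/4 + l**2)
Q(B) = -9 + B**2 (Q(B) = B**2 + 3*(-3) = B**2 - 9 = -9 + B**2)
(Q(k(5)) + y(4))*b(-4) = ((-9 + 4**2) + (3/4 + 4**2))*(-2 + sqrt(4 - 4)) = ((-9 + 16) + (3/4 + 16))*(-2 + sqrt(0)) = (7 + 67/4)*(-2 + 0) = (95/4)*(-2) = -95/2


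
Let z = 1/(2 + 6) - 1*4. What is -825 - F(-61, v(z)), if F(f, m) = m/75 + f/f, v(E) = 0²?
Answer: -826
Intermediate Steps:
z = -31/8 (z = 1/8 - 4 = ⅛ - 4 = -31/8 ≈ -3.8750)
v(E) = 0
F(f, m) = 1 + m/75 (F(f, m) = m*(1/75) + 1 = m/75 + 1 = 1 + m/75)
-825 - F(-61, v(z)) = -825 - (1 + (1/75)*0) = -825 - (1 + 0) = -825 - 1*1 = -825 - 1 = -826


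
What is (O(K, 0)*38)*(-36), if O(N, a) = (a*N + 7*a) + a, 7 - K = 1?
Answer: 0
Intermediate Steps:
K = 6 (K = 7 - 1*1 = 7 - 1 = 6)
O(N, a) = 8*a + N*a (O(N, a) = (N*a + 7*a) + a = (7*a + N*a) + a = 8*a + N*a)
(O(K, 0)*38)*(-36) = ((0*(8 + 6))*38)*(-36) = ((0*14)*38)*(-36) = (0*38)*(-36) = 0*(-36) = 0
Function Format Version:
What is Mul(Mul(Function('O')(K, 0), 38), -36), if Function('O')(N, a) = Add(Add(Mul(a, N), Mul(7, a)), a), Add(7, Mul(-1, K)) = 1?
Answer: 0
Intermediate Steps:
K = 6 (K = Add(7, Mul(-1, 1)) = Add(7, -1) = 6)
Function('O')(N, a) = Add(Mul(8, a), Mul(N, a)) (Function('O')(N, a) = Add(Add(Mul(N, a), Mul(7, a)), a) = Add(Add(Mul(7, a), Mul(N, a)), a) = Add(Mul(8, a), Mul(N, a)))
Mul(Mul(Function('O')(K, 0), 38), -36) = Mul(Mul(Mul(0, Add(8, 6)), 38), -36) = Mul(Mul(Mul(0, 14), 38), -36) = Mul(Mul(0, 38), -36) = Mul(0, -36) = 0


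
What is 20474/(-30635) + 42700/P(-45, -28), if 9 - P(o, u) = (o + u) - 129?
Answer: 1303794486/6463985 ≈ 201.70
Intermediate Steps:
P(o, u) = 138 - o - u (P(o, u) = 9 - ((o + u) - 129) = 9 - (-129 + o + u) = 9 + (129 - o - u) = 138 - o - u)
20474/(-30635) + 42700/P(-45, -28) = 20474/(-30635) + 42700/(138 - 1*(-45) - 1*(-28)) = 20474*(-1/30635) + 42700/(138 + 45 + 28) = -20474/30635 + 42700/211 = 1303794486/6463985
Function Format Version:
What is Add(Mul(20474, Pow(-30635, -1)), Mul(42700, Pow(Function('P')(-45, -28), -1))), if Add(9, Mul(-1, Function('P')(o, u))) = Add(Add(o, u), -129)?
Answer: Rational(1303794486, 6463985) ≈ 201.70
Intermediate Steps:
Function('P')(o, u) = Add(138, Mul(-1, o), Mul(-1, u)) (Function('P')(o, u) = Add(9, Mul(-1, Add(Add(o, u), -129))) = Add(9, Mul(-1, Add(-129, o, u))) = Add(9, Add(129, Mul(-1, o), Mul(-1, u))) = Add(138, Mul(-1, o), Mul(-1, u)))
Add(Mul(20474, Pow(-30635, -1)), Mul(42700, Pow(Function('P')(-45, -28), -1))) = Add(Mul(20474, Pow(-30635, -1)), Mul(42700, Pow(Add(138, Mul(-1, -45), Mul(-1, -28)), -1))) = Add(Mul(20474, Rational(-1, 30635)), Mul(42700, Pow(Add(138, 45, 28), -1))) = Add(Rational(-20474, 30635), Mul(42700, Pow(211, -1))) = Add(Rational(-20474, 30635), Mul(42700, Rational(1, 211))) = Add(Rational(-20474, 30635), Rational(42700, 211)) = Rational(1303794486, 6463985)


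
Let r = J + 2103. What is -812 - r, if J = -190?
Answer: -2725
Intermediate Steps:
r = 1913 (r = -190 + 2103 = 1913)
-812 - r = -812 - 1*1913 = -812 - 1913 = -2725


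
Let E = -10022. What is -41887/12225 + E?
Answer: -122560837/12225 ≈ -10025.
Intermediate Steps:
-41887/12225 + E = -41887/12225 - 10022 = -122560837/12225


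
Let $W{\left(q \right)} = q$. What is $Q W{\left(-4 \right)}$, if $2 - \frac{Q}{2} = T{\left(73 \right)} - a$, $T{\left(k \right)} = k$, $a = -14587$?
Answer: $117264$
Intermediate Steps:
$Q = -29316$ ($Q = 4 - 2 \left(73 - -14587\right) = 4 - 2 \left(73 + 14587\right) = 4 - 29320 = -29316$)
$Q W{\left(-4 \right)} = \left(-29316\right) \left(-4\right) = 117264$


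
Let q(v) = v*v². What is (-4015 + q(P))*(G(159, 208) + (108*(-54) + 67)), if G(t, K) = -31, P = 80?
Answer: -2944281060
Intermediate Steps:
q(v) = v³
(-4015 + q(P))*(G(159, 208) + (108*(-54) + 67)) = (-4015 + 80³)*(-31 + (108*(-54) + 67)) = (-4015 + 512000)*(-31 + (-5832 + 67)) = 507985*(-31 - 5765) = 507985*(-5796) = -2944281060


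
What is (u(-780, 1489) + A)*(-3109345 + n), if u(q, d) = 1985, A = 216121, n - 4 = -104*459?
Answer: -688577436162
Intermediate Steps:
n = -47732 (n = 4 - 104*459 = 4 - 47736 = -47732)
(u(-780, 1489) + A)*(-3109345 + n) = (1985 + 216121)*(-3109345 - 47732) = 218106*(-3157077) = -688577436162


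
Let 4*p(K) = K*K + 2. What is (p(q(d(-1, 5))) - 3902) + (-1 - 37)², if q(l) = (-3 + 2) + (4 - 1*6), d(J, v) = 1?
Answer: -9821/4 ≈ -2455.3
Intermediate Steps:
q(l) = -3 (q(l) = -1 + (4 - 6) = -1 - 2 = -3)
p(K) = ½ + K²/4 (p(K) = (K*K + 2)/4 = (K² + 2)/4 = (2 + K²)/4 = ½ + K²/4)
(p(q(d(-1, 5))) - 3902) + (-1 - 37)² = ((½ + (¼)*(-3)²) - 3902) + (-1 - 37)² = ((½ + (¼)*9) - 3902) + (-38)² = ((½ + 9/4) - 3902) + 1444 = (11/4 - 3902) + 1444 = -15597/4 + 1444 = -9821/4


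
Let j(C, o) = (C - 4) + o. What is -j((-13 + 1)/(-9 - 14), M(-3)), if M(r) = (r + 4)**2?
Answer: 57/23 ≈ 2.4783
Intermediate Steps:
M(r) = (4 + r)**2
j(C, o) = -4 + C + o (j(C, o) = (-4 + C) + o = -4 + C + o)
-j((-13 + 1)/(-9 - 14), M(-3)) = -(-4 + (-13 + 1)/(-9 - 14) + (4 - 3)**2) = -(-4 - 12/(-23) + 1**2) = -(-4 - 12*(-1/23) + 1) = -(-4 + 12/23 + 1) = -1*(-57/23) = 57/23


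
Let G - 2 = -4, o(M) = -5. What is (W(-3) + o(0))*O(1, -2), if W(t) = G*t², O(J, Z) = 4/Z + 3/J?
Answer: -23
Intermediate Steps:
O(J, Z) = 3/J + 4/Z
G = -2 (G = 2 - 4 = -2)
W(t) = -2*t²
(W(-3) + o(0))*O(1, -2) = (-2*(-3)² - 5)*(3/1 + 4/(-2)) = (-2*9 - 5)*(3*1 + 4*(-½)) = (-18 - 5)*(3 - 2) = -23*1 = -23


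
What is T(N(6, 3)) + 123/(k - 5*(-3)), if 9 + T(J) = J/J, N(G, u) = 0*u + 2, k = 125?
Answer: -997/140 ≈ -7.1214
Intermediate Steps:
N(G, u) = 2 (N(G, u) = 0 + 2 = 2)
T(J) = -8 (T(J) = -9 + J/J = -9 + 1 = -8)
T(N(6, 3)) + 123/(k - 5*(-3)) = -8 + 123/(125 - 5*(-3)) = -8 + 123/(125 + 15) = -8 + 123/140 = -997/140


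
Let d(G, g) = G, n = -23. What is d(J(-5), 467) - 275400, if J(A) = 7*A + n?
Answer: -275458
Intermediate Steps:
J(A) = -23 + 7*A (J(A) = 7*A - 23 = -23 + 7*A)
d(J(-5), 467) - 275400 = (-23 + 7*(-5)) - 275400 = (-23 - 35) - 275400 = -58 - 275400 = -275458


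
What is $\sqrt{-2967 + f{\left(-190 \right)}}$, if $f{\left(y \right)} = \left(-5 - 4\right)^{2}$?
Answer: $i \sqrt{2886} \approx 53.721 i$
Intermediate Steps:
$f{\left(y \right)} = 81$ ($f{\left(y \right)} = \left(-9\right)^{2} = 81$)
$\sqrt{-2967 + f{\left(-190 \right)}} = \sqrt{-2967 + 81} = \sqrt{-2886} = i \sqrt{2886}$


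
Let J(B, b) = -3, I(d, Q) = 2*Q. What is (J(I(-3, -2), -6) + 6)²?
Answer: 9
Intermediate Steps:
(J(I(-3, -2), -6) + 6)² = (-3 + 6)² = 3² = 9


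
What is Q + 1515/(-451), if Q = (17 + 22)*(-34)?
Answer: -599541/451 ≈ -1329.4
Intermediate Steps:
Q = -1326 (Q = 39*(-34) = -1326)
Q + 1515/(-451) = -1326 + 1515/(-451) = -1326 + 1515*(-1/451) = -1326 - 1515/451 = -599541/451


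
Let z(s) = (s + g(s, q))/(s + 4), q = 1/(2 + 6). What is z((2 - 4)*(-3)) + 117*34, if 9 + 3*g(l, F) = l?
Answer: 7957/2 ≈ 3978.5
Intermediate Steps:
q = ⅛ (q = 1/8 = ⅛ ≈ 0.12500)
g(l, F) = -3 + l/3
z(s) = (-3 + 4*s/3)/(4 + s) (z(s) = (s + (-3 + s/3))/(s + 4) = (-3 + 4*s/3)/(4 + s))
z((2 - 4)*(-3)) + 117*34 = (-9 + 4*((2 - 4)*(-3)))/(3*(4 + (2 - 4)*(-3))) + 117*34 = (-9 + 4*(-2*(-3)))/(3*(4 - 2*(-3))) + 3978 = (-9 + 4*6)/(3*(4 + 6)) + 3978 = (⅓)*(-9 + 24)/10 + 3978 = (⅓)*(⅒)*15 + 3978 = ½ + 3978 = 7957/2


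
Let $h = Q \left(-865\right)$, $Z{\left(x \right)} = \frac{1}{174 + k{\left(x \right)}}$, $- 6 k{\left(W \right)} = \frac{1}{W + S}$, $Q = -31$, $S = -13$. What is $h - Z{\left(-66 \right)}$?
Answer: $\frac{2211620281}{82477} \approx 26815.0$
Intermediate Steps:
$k{\left(W \right)} = - \frac{1}{6 \left(-13 + W\right)}$ ($k{\left(W \right)} = - \frac{1}{6 \left(W - 13\right)} = - \frac{1}{6 \left(-13 + W\right)}$)
$Z{\left(x \right)} = \frac{1}{174 - \frac{1}{-78 + 6 x}}$
$h = 26815$ ($h = \left(-31\right) \left(-865\right) = 26815$)
$h - Z{\left(-66 \right)} = 26815 - \frac{6 \left(-13 - 66\right)}{-13573 + 1044 \left(-66\right)} = 26815 - 6 \frac{1}{-13573 - 68904} \left(-79\right) = 26815 - 6 \frac{1}{-82477} \left(-79\right) = 26815 - 6 \left(- \frac{1}{82477}\right) \left(-79\right) = 26815 - \frac{474}{82477} = \frac{2211620281}{82477}$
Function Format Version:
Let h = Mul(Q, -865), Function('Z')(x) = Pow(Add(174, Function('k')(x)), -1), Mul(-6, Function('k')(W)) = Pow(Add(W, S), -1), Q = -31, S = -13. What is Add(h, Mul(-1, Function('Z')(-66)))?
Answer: Rational(2211620281, 82477) ≈ 26815.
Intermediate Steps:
Function('k')(W) = Mul(Rational(-1, 6), Pow(Add(-13, W), -1)) (Function('k')(W) = Mul(Rational(-1, 6), Pow(Add(W, -13), -1)) = Mul(Rational(-1, 6), Pow(Add(-13, W), -1)))
Function('Z')(x) = Pow(Add(174, Mul(-1, Pow(Add(-78, Mul(6, x)), -1))), -1)
h = 26815 (h = Mul(-31, -865) = 26815)
Add(h, Mul(-1, Function('Z')(-66))) = Add(26815, Mul(-1, Mul(6, Pow(Add(-13573, Mul(1044, -66)), -1), Add(-13, -66)))) = Add(26815, Mul(-1, Mul(6, Pow(Add(-13573, -68904), -1), -79))) = Add(26815, Mul(-1, Mul(6, Pow(-82477, -1), -79))) = Add(26815, Mul(-1, Mul(6, Rational(-1, 82477), -79))) = Add(26815, Mul(-1, Rational(474, 82477))) = Add(26815, Rational(-474, 82477)) = Rational(2211620281, 82477)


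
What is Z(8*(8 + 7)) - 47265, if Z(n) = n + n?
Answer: -47025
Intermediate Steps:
Z(n) = 2*n
Z(8*(8 + 7)) - 47265 = 2*(8*(8 + 7)) - 47265 = 2*(8*15) - 47265 = 2*120 - 47265 = 240 - 47265 = -47025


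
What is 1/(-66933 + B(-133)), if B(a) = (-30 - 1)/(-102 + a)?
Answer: -235/15729224 ≈ -1.4940e-5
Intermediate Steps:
B(a) = -31/(-102 + a)
1/(-66933 + B(-133)) = 1/(-66933 - 31/(-102 - 133)) = 1/(-66933 - 31/(-235)) = 1/(-66933 - 31*(-1/235)) = 1/(-66933 + 31/235) = 1/(-15729224/235) = -235/15729224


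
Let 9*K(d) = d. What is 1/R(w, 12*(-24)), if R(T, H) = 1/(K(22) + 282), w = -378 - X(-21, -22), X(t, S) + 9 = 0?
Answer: 2560/9 ≈ 284.44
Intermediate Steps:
X(t, S) = -9 (X(t, S) = -9 + 0 = -9)
K(d) = d/9
w = -369 (w = -378 - 1*(-9) = -378 + 9 = -369)
R(T, H) = 9/2560 (R(T, H) = 1/((⅑)*22 + 282) = 1/(22/9 + 282) = 1/(2560/9) = 9/2560)
1/R(w, 12*(-24)) = 1/(9/2560) = 2560/9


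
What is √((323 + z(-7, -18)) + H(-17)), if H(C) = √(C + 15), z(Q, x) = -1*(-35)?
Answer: √(358 + I*√2) ≈ 18.921 + 0.03737*I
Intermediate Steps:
z(Q, x) = 35
H(C) = √(15 + C)
√((323 + z(-7, -18)) + H(-17)) = √((323 + 35) + √(15 - 17)) = √(358 + √(-2)) = √(358 + I*√2)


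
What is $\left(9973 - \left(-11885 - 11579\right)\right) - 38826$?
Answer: $-5389$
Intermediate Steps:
$\left(9973 - \left(-11885 - 11579\right)\right) - 38826 = \left(9973 - -23464\right) - 38826 = \left(9973 + 23464\right) - 38826 = 33437 - 38826 = -5389$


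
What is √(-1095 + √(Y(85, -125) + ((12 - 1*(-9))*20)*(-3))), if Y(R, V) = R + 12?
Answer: √(-1095 + I*√1163) ≈ 0.5152 + 33.095*I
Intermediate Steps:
Y(R, V) = 12 + R
√(-1095 + √(Y(85, -125) + ((12 - 1*(-9))*20)*(-3))) = √(-1095 + √((12 + 85) + ((12 - 1*(-9))*20)*(-3))) = √(-1095 + √(97 + ((12 + 9)*20)*(-3))) = √(-1095 + √(97 + (21*20)*(-3))) = √(-1095 + √(97 + 420*(-3))) = √(-1095 + √(97 - 1260)) = √(-1095 + √(-1163)) = √(-1095 + I*√1163)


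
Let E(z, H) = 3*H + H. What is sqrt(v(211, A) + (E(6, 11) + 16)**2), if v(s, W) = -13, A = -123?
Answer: sqrt(3587) ≈ 59.892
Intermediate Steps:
E(z, H) = 4*H
sqrt(v(211, A) + (E(6, 11) + 16)**2) = sqrt(-13 + (4*11 + 16)**2) = sqrt(-13 + (44 + 16)**2) = sqrt(-13 + 60**2) = sqrt(-13 + 3600) = sqrt(3587)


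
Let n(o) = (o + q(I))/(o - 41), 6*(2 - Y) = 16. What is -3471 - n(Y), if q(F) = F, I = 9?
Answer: -17354/5 ≈ -3470.8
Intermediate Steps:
Y = -2/3 (Y = 2 - 1/6*16 = 2 - 8/3 = -2/3 ≈ -0.66667)
n(o) = (9 + o)/(-41 + o) (n(o) = (o + 9)/(o - 41) = (9 + o)/(-41 + o))
-3471 - n(Y) = -3471 - (9 - 2/3)/(-41 - 2/3) = -3471 - 25/((-125/3)*3) = -3471 - (-3)*25/(125*3) = -3471 - 1*(-1/5) = -3471 + 1/5 = -17354/5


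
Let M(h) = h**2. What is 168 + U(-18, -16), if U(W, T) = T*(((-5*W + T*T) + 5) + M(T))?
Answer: -9544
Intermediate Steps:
U(W, T) = T*(5 - 5*W + 2*T**2) (U(W, T) = T*(((-5*W + T*T) + 5) + T**2) = T*(((-5*W + T**2) + 5) + T**2) = T*(((T**2 - 5*W) + 5) + T**2) = T*((5 + T**2 - 5*W) + T**2) = T*(5 - 5*W + 2*T**2))
168 + U(-18, -16) = 168 - 16*(5 - 5*(-18) + 2*(-16)**2) = 168 - 16*(5 + 90 + 2*256) = 168 - 16*(5 + 90 + 512) = 168 - 16*607 = 168 - 9712 = -9544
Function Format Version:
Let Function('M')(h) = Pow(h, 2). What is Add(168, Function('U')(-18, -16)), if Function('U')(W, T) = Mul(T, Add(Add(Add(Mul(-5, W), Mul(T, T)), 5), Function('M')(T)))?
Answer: -9544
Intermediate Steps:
Function('U')(W, T) = Mul(T, Add(5, Mul(-5, W), Mul(2, Pow(T, 2)))) (Function('U')(W, T) = Mul(T, Add(Add(Add(Mul(-5, W), Mul(T, T)), 5), Pow(T, 2))) = Mul(T, Add(Add(Add(Mul(-5, W), Pow(T, 2)), 5), Pow(T, 2))) = Mul(T, Add(Add(Add(Pow(T, 2), Mul(-5, W)), 5), Pow(T, 2))) = Mul(T, Add(Add(5, Pow(T, 2), Mul(-5, W)), Pow(T, 2))) = Mul(T, Add(5, Mul(-5, W), Mul(2, Pow(T, 2)))))
Add(168, Function('U')(-18, -16)) = Add(168, Mul(-16, Add(5, Mul(-5, -18), Mul(2, Pow(-16, 2))))) = Add(168, Mul(-16, Add(5, 90, Mul(2, 256)))) = Add(168, Mul(-16, Add(5, 90, 512))) = Add(168, Mul(-16, 607)) = Add(168, -9712) = -9544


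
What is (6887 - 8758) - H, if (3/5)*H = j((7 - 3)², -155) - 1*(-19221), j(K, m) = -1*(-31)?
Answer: -101873/3 ≈ -33958.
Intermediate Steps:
j(K, m) = 31
H = 96260/3 (H = 5*(31 - 1*(-19221))/3 = 5*(31 + 19221)/3 = (5/3)*19252 = 96260/3 ≈ 32087.)
(6887 - 8758) - H = (6887 - 8758) - 1*96260/3 = -1871 - 96260/3 = -101873/3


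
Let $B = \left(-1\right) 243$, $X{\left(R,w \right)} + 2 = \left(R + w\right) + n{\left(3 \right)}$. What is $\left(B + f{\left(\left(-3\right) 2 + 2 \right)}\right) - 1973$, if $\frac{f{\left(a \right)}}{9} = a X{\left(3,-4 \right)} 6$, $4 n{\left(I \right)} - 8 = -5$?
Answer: $-1730$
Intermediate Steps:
$n{\left(I \right)} = \frac{3}{4}$ ($n{\left(I \right)} = 2 + \frac{1}{4} \left(-5\right) = 2 - \frac{5}{4} = \frac{3}{4}$)
$X{\left(R,w \right)} = - \frac{5}{4} + R + w$ ($X{\left(R,w \right)} = -2 + \left(\left(R + w\right) + \frac{3}{4}\right) = -2 + \left(\frac{3}{4} + R + w\right) = - \frac{5}{4} + R + w$)
$B = -243$
$f{\left(a \right)} = - \frac{243 a}{2}$ ($f{\left(a \right)} = 9 a \left(- \frac{5}{4} + 3 - 4\right) 6 = 9 a \left(- \frac{9}{4}\right) 6 = 9 - \frac{9 a}{4} \cdot 6 = 9 \left(- \frac{27 a}{2}\right) = - \frac{243 a}{2}$)
$\left(B + f{\left(\left(-3\right) 2 + 2 \right)}\right) - 1973 = \left(-243 - \frac{243 \left(\left(-3\right) 2 + 2\right)}{2}\right) - 1973 = \left(-243 - \frac{243 \left(-6 + 2\right)}{2}\right) - 1973 = \left(-243 - -486\right) - 1973 = \left(-243 + 486\right) - 1973 = 243 - 1973 = -1730$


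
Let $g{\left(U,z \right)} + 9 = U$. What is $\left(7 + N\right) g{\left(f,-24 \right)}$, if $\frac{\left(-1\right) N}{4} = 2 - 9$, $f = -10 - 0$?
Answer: $-665$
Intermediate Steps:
$f = -10$ ($f = -10 + 0 = -10$)
$g{\left(U,z \right)} = -9 + U$
$N = 28$ ($N = - 4 \left(2 - 9\right) = \left(-4\right) \left(-7\right) = 28$)
$\left(7 + N\right) g{\left(f,-24 \right)} = \left(7 + 28\right) \left(-9 - 10\right) = 35 \left(-19\right) = -665$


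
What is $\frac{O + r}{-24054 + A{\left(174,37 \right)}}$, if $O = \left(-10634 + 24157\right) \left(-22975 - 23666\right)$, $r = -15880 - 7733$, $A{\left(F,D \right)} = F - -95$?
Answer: $\frac{630749856}{23785} \approx 26519.0$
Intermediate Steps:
$A{\left(F,D \right)} = 95 + F$ ($A{\left(F,D \right)} = F + 95 = 95 + F$)
$r = -23613$
$O = -630726243$ ($O = 13523 \left(-46641\right) = -630726243$)
$\frac{O + r}{-24054 + A{\left(174,37 \right)}} = \frac{-630726243 - 23613}{-24054 + \left(95 + 174\right)} = - \frac{630749856}{-24054 + 269} = - \frac{630749856}{-23785} = \left(-630749856\right) \left(- \frac{1}{23785}\right) = \frac{630749856}{23785}$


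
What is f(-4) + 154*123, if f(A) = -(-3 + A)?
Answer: 18949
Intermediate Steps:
f(A) = 3 - A
f(-4) + 154*123 = (3 - 1*(-4)) + 154*123 = (3 + 4) + 18942 = 7 + 18942 = 18949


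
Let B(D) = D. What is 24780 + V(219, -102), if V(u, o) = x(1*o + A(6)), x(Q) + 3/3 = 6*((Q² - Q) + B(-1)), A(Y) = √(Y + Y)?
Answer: 87881 - 2460*√3 ≈ 83620.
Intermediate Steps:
A(Y) = √2*√Y (A(Y) = √(2*Y) = √2*√Y)
x(Q) = -7 - 6*Q + 6*Q² (x(Q) = -1 + 6*((Q² - Q) - 1) = -1 + 6*(-1 + Q² - Q) = -1 + (-6 - 6*Q + 6*Q²) = -7 - 6*Q + 6*Q²)
V(u, o) = -7 - 12*√3 - 6*o + 6*(o + 2*√3)² (V(u, o) = -7 - 6*(1*o + √2*√6) + 6*(1*o + √2*√6)² = -7 - 6*(o + 2*√3) + 6*(o + 2*√3)² = -7 + (-12*√3 - 6*o) + 6*(o + 2*√3)² = -7 - 12*√3 - 6*o + 6*(o + 2*√3)²)
24780 + V(219, -102) = 24780 + (-7 - 12*√3 - 6*(-102) + 6*(-102 + 2*√3)²) = 24780 + (-7 - 12*√3 + 612 + 6*(-102 + 2*√3)²) = 24780 + (605 - 12*√3 + 6*(-102 + 2*√3)²) = 25385 - 12*√3 + 6*(-102 + 2*√3)²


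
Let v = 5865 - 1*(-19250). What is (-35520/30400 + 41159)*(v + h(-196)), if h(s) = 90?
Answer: 19710279754/19 ≈ 1.0374e+9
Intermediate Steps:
v = 25115 (v = 5865 + 19250 = 25115)
(-35520/30400 + 41159)*(v + h(-196)) = (-35520/30400 + 41159)*(25115 + 90) = (-35520*1/30400 + 41159)*25205 = (-111/95 + 41159)*25205 = (3909994/95)*25205 = 19710279754/19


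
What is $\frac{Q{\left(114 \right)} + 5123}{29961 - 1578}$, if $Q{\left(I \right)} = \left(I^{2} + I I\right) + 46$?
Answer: $\frac{10387}{9461} \approx 1.0979$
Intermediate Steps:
$Q{\left(I \right)} = 46 + 2 I^{2}$ ($Q{\left(I \right)} = \left(I^{2} + I^{2}\right) + 46 = 2 I^{2} + 46 = 46 + 2 I^{2}$)
$\frac{Q{\left(114 \right)} + 5123}{29961 - 1578} = \frac{\left(46 + 2 \cdot 114^{2}\right) + 5123}{29961 - 1578} = \frac{\left(46 + 2 \cdot 12996\right) + 5123}{28383} = \left(\left(46 + 25992\right) + 5123\right) \frac{1}{28383} = \left(26038 + 5123\right) \frac{1}{28383} = 31161 \cdot \frac{1}{28383} = \frac{10387}{9461}$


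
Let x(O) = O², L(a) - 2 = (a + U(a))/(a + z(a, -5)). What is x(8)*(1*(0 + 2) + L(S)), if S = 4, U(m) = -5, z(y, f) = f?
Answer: 320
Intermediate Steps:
L(a) = 3 (L(a) = 2 + (a - 5)/(a - 5) = 2 + (-5 + a)/(-5 + a) = 2 + 1 = 3)
x(8)*(1*(0 + 2) + L(S)) = 8²*(1*(0 + 2) + 3) = 64*(1*2 + 3) = 64*(2 + 3) = 64*5 = 320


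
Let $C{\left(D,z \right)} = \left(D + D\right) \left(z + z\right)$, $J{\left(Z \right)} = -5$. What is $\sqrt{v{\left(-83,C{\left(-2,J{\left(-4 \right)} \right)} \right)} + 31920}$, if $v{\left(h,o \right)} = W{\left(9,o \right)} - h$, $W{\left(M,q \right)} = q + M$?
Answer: $2 \sqrt{8013} \approx 179.03$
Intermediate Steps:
$W{\left(M,q \right)} = M + q$
$C{\left(D,z \right)} = 4 D z$ ($C{\left(D,z \right)} = 2 D 2 z = 4 D z$)
$v{\left(h,o \right)} = 9 + o - h$ ($v{\left(h,o \right)} = \left(9 + o\right) - h = 9 + o - h$)
$\sqrt{v{\left(-83,C{\left(-2,J{\left(-4 \right)} \right)} \right)} + 31920} = \sqrt{\left(9 + 4 \left(-2\right) \left(-5\right) - -83\right) + 31920} = \sqrt{\left(9 + 40 + 83\right) + 31920} = \sqrt{132 + 31920} = \sqrt{32052} = 2 \sqrt{8013}$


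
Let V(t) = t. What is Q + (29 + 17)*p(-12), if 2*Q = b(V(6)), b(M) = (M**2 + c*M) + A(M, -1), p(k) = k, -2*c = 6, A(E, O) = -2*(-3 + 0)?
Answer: -540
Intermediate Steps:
A(E, O) = 6 (A(E, O) = -2*(-3) = 6)
c = -3 (c = -1/2*6 = -3)
b(M) = 6 + M**2 - 3*M (b(M) = (M**2 - 3*M) + 6 = 6 + M**2 - 3*M)
Q = 12 (Q = (6 + 6**2 - 3*6)/2 = (6 + 36 - 18)/2 = (1/2)*24 = 12)
Q + (29 + 17)*p(-12) = 12 + (29 + 17)*(-12) = 12 + 46*(-12) = 12 - 552 = -540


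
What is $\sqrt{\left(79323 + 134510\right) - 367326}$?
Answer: $i \sqrt{153493} \approx 391.78 i$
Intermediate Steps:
$\sqrt{\left(79323 + 134510\right) - 367326} = \sqrt{213833 - 367326} = \sqrt{-153493} = i \sqrt{153493}$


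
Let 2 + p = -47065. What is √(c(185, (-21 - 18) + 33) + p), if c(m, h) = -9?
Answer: 2*I*√11769 ≈ 216.97*I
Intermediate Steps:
p = -47067 (p = -2 - 47065 = -47067)
√(c(185, (-21 - 18) + 33) + p) = √(-9 - 47067) = √(-47076) = 2*I*√11769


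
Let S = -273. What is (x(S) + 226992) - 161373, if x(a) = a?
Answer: 65346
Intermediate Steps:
(x(S) + 226992) - 161373 = (-273 + 226992) - 161373 = 226719 - 161373 = 65346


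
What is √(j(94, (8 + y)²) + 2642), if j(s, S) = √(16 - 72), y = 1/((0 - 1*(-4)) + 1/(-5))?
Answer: √(2642 + 2*I*√14) ≈ 51.4 + 0.0728*I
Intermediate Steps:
y = 5/19 (y = 1/((0 + 4) - ⅕) = 1/(4 - ⅕) = 1/(19/5) = 5/19 ≈ 0.26316)
j(s, S) = 2*I*√14 (j(s, S) = √(-56) = 2*I*√14)
√(j(94, (8 + y)²) + 2642) = √(2*I*√14 + 2642) = √(2642 + 2*I*√14)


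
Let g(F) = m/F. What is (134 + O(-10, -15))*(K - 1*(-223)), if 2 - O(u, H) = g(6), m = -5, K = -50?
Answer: 142033/6 ≈ 23672.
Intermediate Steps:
g(F) = -5/F
O(u, H) = 17/6 (O(u, H) = 2 - (-5)/6 = 2 - 1*(-⅚) = 2 + ⅚ = 17/6)
(134 + O(-10, -15))*(K - 1*(-223)) = (134 + 17/6)*(-50 - 1*(-223)) = 821*(-50 + 223)/6 = (821/6)*173 = 142033/6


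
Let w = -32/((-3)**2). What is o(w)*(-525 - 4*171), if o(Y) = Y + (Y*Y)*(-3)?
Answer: 451360/9 ≈ 50151.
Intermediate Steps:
w = -32/9 ≈ -3.5556
o(Y) = Y - 3*Y**2 (o(Y) = Y + Y**2*(-3) = Y - 3*Y**2)
o(w)*(-525 - 4*171) = (-32*(1 - 3*(-32/9))/9)*(-525 - 4*171) = (-32*(1 + 32/3)/9)*(-525 - 684) = -32/9*35/3*(-1209) = -1120/27*(-1209) = 451360/9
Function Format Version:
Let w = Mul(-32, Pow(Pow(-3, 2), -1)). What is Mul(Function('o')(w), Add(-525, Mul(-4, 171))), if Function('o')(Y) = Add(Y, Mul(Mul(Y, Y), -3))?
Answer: Rational(451360, 9) ≈ 50151.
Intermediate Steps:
w = Rational(-32, 9) (w = Mul(-32, Pow(9, -1)) = Mul(-32, Rational(1, 9)) = Rational(-32, 9) ≈ -3.5556)
Function('o')(Y) = Add(Y, Mul(-3, Pow(Y, 2))) (Function('o')(Y) = Add(Y, Mul(Pow(Y, 2), -3)) = Add(Y, Mul(-3, Pow(Y, 2))))
Mul(Function('o')(w), Add(-525, Mul(-4, 171))) = Mul(Mul(Rational(-32, 9), Add(1, Mul(-3, Rational(-32, 9)))), Add(-525, Mul(-4, 171))) = Mul(Mul(Rational(-32, 9), Add(1, Rational(32, 3))), Add(-525, -684)) = Mul(Mul(Rational(-32, 9), Rational(35, 3)), -1209) = Mul(Rational(-1120, 27), -1209) = Rational(451360, 9)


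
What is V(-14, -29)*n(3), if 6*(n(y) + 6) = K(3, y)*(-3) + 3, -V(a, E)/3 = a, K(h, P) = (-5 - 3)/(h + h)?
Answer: -203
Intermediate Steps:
K(h, P) = -4/h (K(h, P) = -8*1/(2*h) = -4/h)
V(a, E) = -3*a
n(y) = -29/6 (n(y) = -6 + (-4/3*(-3) + 3)/6 = -6 + (4 + 3)/6 = -6 + (1/6)*7 = -6 + 7/6 = -29/6)
V(-14, -29)*n(3) = -3*(-14)*(-29/6) = 42*(-29/6) = -203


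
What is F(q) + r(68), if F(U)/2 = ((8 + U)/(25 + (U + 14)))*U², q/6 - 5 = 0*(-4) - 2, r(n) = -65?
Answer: 4381/19 ≈ 230.58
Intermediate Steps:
q = 18 (q = 30 + 6*(0*(-4) - 2) = 30 + 6*(0 - 2) = 30 + 6*(-2) = 30 - 12 = 18)
F(U) = 2*U²*(8 + U)/(39 + U) (F(U) = 2*(((8 + U)/(25 + (U + 14)))*U²) = 2*(((8 + U)/(25 + (14 + U)))*U²) = 2*(((8 + U)/(39 + U))*U²) = 2*(U²*(8 + U)/(39 + U)) = 2*U²*(8 + U)/(39 + U))
F(q) + r(68) = 2*18²*(8 + 18)/(39 + 18) - 65 = 2*324*26/57 - 65 = 2*324*(1/57)*26 - 65 = 5616/19 - 65 = 4381/19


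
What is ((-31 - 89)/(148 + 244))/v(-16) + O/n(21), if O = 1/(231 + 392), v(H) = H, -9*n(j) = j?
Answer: 1287/69776 ≈ 0.018445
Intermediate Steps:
n(j) = -j/9
O = 1/623 ≈ 0.0016051
((-31 - 89)/(148 + 244))/v(-16) + O/n(21) = ((-31 - 89)/(148 + 244))/(-16) + 1/(623*((-1/9*21))) = -120/392*(-1/16) + 1/(623*(-7/3)) = -120*1/392*(-1/16) + (1/623)*(-3/7) = -15/49*(-1/16) - 3/4361 = 15/784 - 3/4361 = 1287/69776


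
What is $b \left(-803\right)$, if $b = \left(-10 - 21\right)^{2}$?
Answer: $-771683$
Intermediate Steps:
$b = 961$ ($b = \left(-31\right)^{2} = 961$)
$b \left(-803\right) = 961 \left(-803\right) = -771683$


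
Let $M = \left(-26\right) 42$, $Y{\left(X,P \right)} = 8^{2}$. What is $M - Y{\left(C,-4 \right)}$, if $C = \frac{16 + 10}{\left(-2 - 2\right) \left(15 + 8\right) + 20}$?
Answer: $-1156$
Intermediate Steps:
$C = - \frac{13}{36}$ ($C = \frac{26}{\left(-4\right) 23 + 20} = \frac{26}{-92 + 20} = \frac{26}{-72} = 26 \left(- \frac{1}{72}\right) = - \frac{13}{36} \approx -0.36111$)
$Y{\left(X,P \right)} = 64$
$M = -1092$
$M - Y{\left(C,-4 \right)} = -1092 - 64 = -1156$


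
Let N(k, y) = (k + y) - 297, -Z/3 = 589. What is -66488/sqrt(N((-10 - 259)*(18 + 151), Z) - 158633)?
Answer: 33244*I*sqrt(206158)/103079 ≈ 146.43*I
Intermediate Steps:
Z = -1767 (Z = -3*589 = -1767)
N(k, y) = -297 + k + y
-66488/sqrt(N((-10 - 259)*(18 + 151), Z) - 158633) = -66488/sqrt((-297 + (-10 - 259)*(18 + 151) - 1767) - 158633) = -66488/sqrt((-297 - 269*169 - 1767) - 158633) = -66488/sqrt((-297 - 45461 - 1767) - 158633) = -66488/sqrt(-47525 - 158633) = -66488*(-I*sqrt(206158)/206158) = -(-33244)*I*sqrt(206158)/103079 = 33244*I*sqrt(206158)/103079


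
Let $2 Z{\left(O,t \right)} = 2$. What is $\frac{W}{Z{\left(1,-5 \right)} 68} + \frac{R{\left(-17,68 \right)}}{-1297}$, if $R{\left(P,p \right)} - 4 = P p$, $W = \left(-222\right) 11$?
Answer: $- \frac{1544469}{44098} \approx -35.024$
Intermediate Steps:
$Z{\left(O,t \right)} = 1$ ($Z{\left(O,t \right)} = \frac{1}{2} \cdot 2 = 1$)
$W = -2442$
$R{\left(P,p \right)} = 4 + P p$
$\frac{W}{Z{\left(1,-5 \right)} 68} + \frac{R{\left(-17,68 \right)}}{-1297} = - \frac{2442}{1 \cdot 68} + \frac{4 - 1156}{-1297} = - \frac{2442}{68} + \left(4 - 1156\right) \left(- \frac{1}{1297}\right) = \left(-2442\right) \frac{1}{68} - - \frac{1152}{1297} = - \frac{1221}{34} + \frac{1152}{1297} = - \frac{1544469}{44098}$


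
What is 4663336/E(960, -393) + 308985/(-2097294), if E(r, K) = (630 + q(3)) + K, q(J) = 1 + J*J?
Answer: 3260103431163/172677206 ≈ 18880.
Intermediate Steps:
q(J) = 1 + J²
E(r, K) = 640 + K (E(r, K) = (630 + (1 + 3²)) + K = (630 + (1 + 9)) + K = (630 + 10) + K = 640 + K)
4663336/E(960, -393) + 308985/(-2097294) = 4663336/(640 - 393) + 308985/(-2097294) = 4663336/247 + 308985*(-1/2097294) = 4663336*(1/247) - 102995/699098 = 4663336/247 - 102995/699098 = 3260103431163/172677206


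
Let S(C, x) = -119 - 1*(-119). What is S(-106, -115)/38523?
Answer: 0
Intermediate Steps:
S(C, x) = 0 (S(C, x) = -119 + 119 = 0)
S(-106, -115)/38523 = 0/38523 = 0*(1/38523) = 0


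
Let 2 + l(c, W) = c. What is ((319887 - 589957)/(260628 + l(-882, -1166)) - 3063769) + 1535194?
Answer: -198519227435/129872 ≈ -1.5286e+6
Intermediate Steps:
l(c, W) = -2 + c
((319887 - 589957)/(260628 + l(-882, -1166)) - 3063769) + 1535194 = ((319887 - 589957)/(260628 + (-2 - 882)) - 3063769) + 1535194 = (-270070/(260628 - 884) - 3063769) + 1535194 = (-270070/259744 - 3063769) + 1535194 = (-270070*1/259744 - 3063769) + 1535194 = (-135035/129872 - 3063769) + 1535194 = -397897942603/129872 + 1535194 = -198519227435/129872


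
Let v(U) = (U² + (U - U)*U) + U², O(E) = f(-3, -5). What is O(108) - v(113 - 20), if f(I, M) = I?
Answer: -17301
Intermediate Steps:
O(E) = -3
v(U) = 2*U² (v(U) = (U² + 0*U) + U² = (U² + 0) + U² = U² + U² = 2*U²)
O(108) - v(113 - 20) = -3 - 2*(113 - 20)² = -3 - 2*93² = -3 - 2*8649 = -3 - 1*17298 = -3 - 17298 = -17301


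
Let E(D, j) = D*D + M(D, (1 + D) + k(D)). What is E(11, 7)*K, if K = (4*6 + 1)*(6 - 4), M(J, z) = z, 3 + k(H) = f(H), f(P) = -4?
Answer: 6300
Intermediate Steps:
k(H) = -7 (k(H) = -3 - 4 = -7)
E(D, j) = -6 + D + D² (E(D, j) = D*D + ((1 + D) - 7) = D² + (-6 + D) = -6 + D + D²)
K = 50 (K = (24 + 1)*2 = 25*2 = 50)
E(11, 7)*K = (-6 + 11 + 11²)*50 = (-6 + 11 + 121)*50 = 126*50 = 6300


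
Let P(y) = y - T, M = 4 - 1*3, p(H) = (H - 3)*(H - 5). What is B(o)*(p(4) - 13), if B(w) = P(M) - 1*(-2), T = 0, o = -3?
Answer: -42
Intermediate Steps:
p(H) = (-5 + H)*(-3 + H) (p(H) = (-3 + H)*(-5 + H) = (-5 + H)*(-3 + H))
M = 1 (M = 4 - 3 = 1)
P(y) = y (P(y) = y - 1*0 = y + 0 = y)
B(w) = 3 (B(w) = 1 - 1*(-2) = 1 + 2 = 3)
B(o)*(p(4) - 13) = 3*((15 + 4² - 8*4) - 13) = 3*((15 + 16 - 32) - 13) = 3*(-1 - 13) = 3*(-14) = -42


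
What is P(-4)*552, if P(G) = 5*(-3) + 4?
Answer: -6072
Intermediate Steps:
P(G) = -11 (P(G) = -15 + 4 = -11)
P(-4)*552 = -11*552 = -6072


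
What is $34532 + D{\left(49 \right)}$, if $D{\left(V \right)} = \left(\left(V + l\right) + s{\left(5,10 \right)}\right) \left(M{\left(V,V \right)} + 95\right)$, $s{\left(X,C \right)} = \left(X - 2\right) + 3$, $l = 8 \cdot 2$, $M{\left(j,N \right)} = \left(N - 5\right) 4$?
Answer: $53773$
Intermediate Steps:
$M{\left(j,N \right)} = -20 + 4 N$ ($M{\left(j,N \right)} = \left(-5 + N\right) 4 = -20 + 4 N$)
$l = 16$
$s{\left(X,C \right)} = 1 + X$ ($s{\left(X,C \right)} = \left(-2 + X\right) + 3 = 1 + X$)
$D{\left(V \right)} = \left(22 + V\right) \left(75 + 4 V\right)$ ($D{\left(V \right)} = \left(\left(V + 16\right) + \left(1 + 5\right)\right) \left(\left(-20 + 4 V\right) + 95\right) = \left(\left(16 + V\right) + 6\right) \left(75 + 4 V\right) = \left(22 + V\right) \left(75 + 4 V\right)$)
$34532 + D{\left(49 \right)} = 34532 + \left(1650 + 4 \cdot 49^{2} + 163 \cdot 49\right) = 34532 + \left(1650 + 4 \cdot 2401 + 7987\right) = 34532 + \left(1650 + 9604 + 7987\right) = 34532 + 19241 = 53773$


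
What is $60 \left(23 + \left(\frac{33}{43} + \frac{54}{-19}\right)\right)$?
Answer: $\frac{1025760}{817} \approx 1255.5$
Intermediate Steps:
$60 \left(23 + \left(\frac{33}{43} + \frac{54}{-19}\right)\right) = 60 \left(23 + \left(33 \cdot \frac{1}{43} + 54 \left(- \frac{1}{19}\right)\right)\right) = 60 \left(23 + \left(\frac{33}{43} - \frac{54}{19}\right)\right) = 60 \left(23 - \frac{1695}{817}\right) = 60 \cdot \frac{17096}{817} = \frac{1025760}{817}$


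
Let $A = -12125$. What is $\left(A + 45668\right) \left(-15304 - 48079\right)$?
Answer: $-2126055969$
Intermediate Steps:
$\left(A + 45668\right) \left(-15304 - 48079\right) = \left(-12125 + 45668\right) \left(-15304 - 48079\right) = 33543 \left(-63383\right) = -2126055969$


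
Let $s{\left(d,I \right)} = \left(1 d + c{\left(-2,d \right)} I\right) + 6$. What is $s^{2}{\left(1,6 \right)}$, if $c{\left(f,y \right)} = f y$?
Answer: $25$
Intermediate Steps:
$s{\left(d,I \right)} = 6 + d - 2 I d$ ($s{\left(d,I \right)} = \left(1 d + - 2 d I\right) + 6 = \left(d - 2 I d\right) + 6 = 6 + d - 2 I d$)
$s^{2}{\left(1,6 \right)} = \left(6 + 1 - 12 \cdot 1\right)^{2} = \left(6 + 1 - 12\right)^{2} = \left(-5\right)^{2} = 25$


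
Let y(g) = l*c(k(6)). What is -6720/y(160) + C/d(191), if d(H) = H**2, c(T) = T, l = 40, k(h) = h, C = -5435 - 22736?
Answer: -1049639/36481 ≈ -28.772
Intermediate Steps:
C = -28171
y(g) = 240 (y(g) = 40*6 = 240)
-6720/y(160) + C/d(191) = -6720/240 - 28171/(191**2) = -6720*1/240 - 28171/36481 = -28 - 28171*1/36481 = -28 - 28171/36481 = -1049639/36481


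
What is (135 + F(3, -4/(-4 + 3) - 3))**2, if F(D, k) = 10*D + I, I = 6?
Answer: 29241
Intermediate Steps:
F(D, k) = 6 + 10*D (F(D, k) = 10*D + 6 = 6 + 10*D)
(135 + F(3, -4/(-4 + 3) - 3))**2 = (135 + (6 + 10*3))**2 = (135 + (6 + 30))**2 = (135 + 36)**2 = 171**2 = 29241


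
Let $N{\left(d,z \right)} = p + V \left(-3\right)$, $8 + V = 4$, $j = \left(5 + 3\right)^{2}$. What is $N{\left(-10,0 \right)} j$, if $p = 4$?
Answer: $1024$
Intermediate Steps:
$j = 64$ ($j = 8^{2} = 64$)
$V = -4$ ($V = -8 + 4 = -4$)
$N{\left(d,z \right)} = 16$ ($N{\left(d,z \right)} = 4 - -12 = 4 + 12 = 16$)
$N{\left(-10,0 \right)} j = 16 \cdot 64 = 1024$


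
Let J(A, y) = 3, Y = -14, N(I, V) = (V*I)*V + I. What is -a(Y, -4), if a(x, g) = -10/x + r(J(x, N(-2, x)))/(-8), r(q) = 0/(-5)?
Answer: -5/7 ≈ -0.71429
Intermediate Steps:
N(I, V) = I + I*V² (N(I, V) = (I*V)*V + I = I*V² + I = I + I*V²)
r(q) = 0 (r(q) = 0*(-⅕) = 0)
a(x, g) = -10/x (a(x, g) = -10/x + 0/(-8) = -10/x + 0*(-⅛) = -10/x + 0 = -10/x)
-a(Y, -4) = -(-10)/(-14) = -(-10)*(-1)/14 = -1*5/7 = -5/7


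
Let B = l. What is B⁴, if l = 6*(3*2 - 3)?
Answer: 104976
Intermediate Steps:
l = 18 (l = 6*(6 - 3) = 6*3 = 18)
B = 18
B⁴ = 18⁴ = 104976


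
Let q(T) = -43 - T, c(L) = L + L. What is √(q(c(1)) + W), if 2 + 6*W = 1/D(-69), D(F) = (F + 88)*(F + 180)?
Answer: I*√806547682/4218 ≈ 6.733*I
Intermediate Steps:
c(L) = 2*L
D(F) = (88 + F)*(180 + F)
W = -4217/12654 (W = -⅓ + 1/(6*(15840 + (-69)² + 268*(-69))) = -⅓ + 1/(6*(15840 + 4761 - 18492)) = -⅓ + (⅙)/2109 = -⅓ + (⅙)*(1/2109) = -⅓ + 1/12654 = -4217/12654 ≈ -0.33325)
√(q(c(1)) + W) = √((-43 - 2) - 4217/12654) = √(-45 - 4217/12654) = √(-573647/12654) = I*√806547682/4218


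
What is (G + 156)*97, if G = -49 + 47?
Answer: 14938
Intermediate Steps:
G = -2
(G + 156)*97 = (-2 + 156)*97 = 154*97 = 14938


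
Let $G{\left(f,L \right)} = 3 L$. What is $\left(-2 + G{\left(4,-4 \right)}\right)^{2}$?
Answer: $196$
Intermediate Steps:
$\left(-2 + G{\left(4,-4 \right)}\right)^{2} = \left(-2 + 3 \left(-4\right)\right)^{2} = \left(-2 - 12\right)^{2} = \left(-14\right)^{2} = 196$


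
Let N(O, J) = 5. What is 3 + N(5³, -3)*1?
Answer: 8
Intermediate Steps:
3 + N(5³, -3)*1 = 3 + 5*1 = 3 + 5 = 8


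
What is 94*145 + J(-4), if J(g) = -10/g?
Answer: 27265/2 ≈ 13633.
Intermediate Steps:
94*145 + J(-4) = 94*145 - 10/(-4) = 13630 - 10*(-¼) = 13630 + 5/2 = 27265/2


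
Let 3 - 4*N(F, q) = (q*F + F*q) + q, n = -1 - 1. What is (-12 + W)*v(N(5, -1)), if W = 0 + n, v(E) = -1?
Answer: 14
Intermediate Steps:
n = -2
N(F, q) = ¾ - q/4 - F*q/2 (N(F, q) = ¾ - ((q*F + F*q) + q)/4 = ¾ - ((F*q + F*q) + q)/4 = ¾ - (2*F*q + q)/4 = ¾ - (q + 2*F*q)/4 = ¾ + (-q/4 - F*q/2) = ¾ - q/4 - F*q/2)
W = -2 (W = 0 - 2 = -2)
(-12 + W)*v(N(5, -1)) = (-12 - 2)*(-1) = -14*(-1) = 14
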